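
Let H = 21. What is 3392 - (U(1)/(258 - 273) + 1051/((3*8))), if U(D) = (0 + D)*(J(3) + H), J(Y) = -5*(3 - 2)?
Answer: 133971/40 ≈ 3349.3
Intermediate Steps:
J(Y) = -5 (J(Y) = -5*1 = -5)
U(D) = 16*D (U(D) = (0 + D)*(-5 + 21) = D*16 = 16*D)
3392 - (U(1)/(258 - 273) + 1051/((3*8))) = 3392 - ((16*1)/(258 - 273) + 1051/((3*8))) = 3392 - (16/(-15) + 1051/24) = 3392 - (16*(-1/15) + 1051*(1/24)) = 3392 - (-16/15 + 1051/24) = 3392 - 1*1709/40 = 3392 - 1709/40 = 133971/40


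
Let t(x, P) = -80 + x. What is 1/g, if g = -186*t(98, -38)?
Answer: -1/3348 ≈ -0.00029869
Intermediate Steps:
g = -3348 (g = -186*(-80 + 98) = -186*18 = -3348)
1/g = 1/(-3348) = -1/3348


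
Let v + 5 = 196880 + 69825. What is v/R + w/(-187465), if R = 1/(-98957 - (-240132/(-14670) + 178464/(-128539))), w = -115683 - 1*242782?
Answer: -20735188592872979572119/785547974501 ≈ -2.6396e+10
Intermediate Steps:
w = -358465 (w = -115683 - 242782 = -358465)
R = -314277855/31104701740613 (R = 1/(-98957 - (-240132*(-1/14670) + 178464*(-1/128539))) = 1/(-98957 - (40022/2445 - 178464/128539)) = 1/(-98957 - 1*4708043378/314277855) = 1/(-98957 - 4708043378/314277855) = 1/(-31104701740613/314277855) = -314277855/31104701740613 ≈ -1.0104e-5)
v = 266700 (v = -5 + (196880 + 69825) = -5 + 266705 = 266700)
v/R + w/(-187465) = 266700/(-314277855/31104701740613) - 358465/(-187465) = 266700*(-31104701740613/314277855) - 358465*(-1/187465) = -553041596948099140/20951857 + 71693/37493 = -20735188592872979572119/785547974501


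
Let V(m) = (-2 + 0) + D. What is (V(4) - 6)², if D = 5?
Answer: 9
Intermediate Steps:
V(m) = 3 (V(m) = (-2 + 0) + 5 = -2 + 5 = 3)
(V(4) - 6)² = (3 - 6)² = (-3)² = 9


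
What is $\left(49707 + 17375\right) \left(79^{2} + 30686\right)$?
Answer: $2477137014$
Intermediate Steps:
$\left(49707 + 17375\right) \left(79^{2} + 30686\right) = 67082 \left(6241 + 30686\right) = 67082 \cdot 36927 = 2477137014$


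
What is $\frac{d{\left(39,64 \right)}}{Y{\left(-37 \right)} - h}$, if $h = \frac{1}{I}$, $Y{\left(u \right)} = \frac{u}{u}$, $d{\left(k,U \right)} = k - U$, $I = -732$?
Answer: $- \frac{18300}{733} \approx -24.966$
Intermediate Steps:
$Y{\left(u \right)} = 1$
$h = - \frac{1}{732}$ ($h = \frac{1}{-732} = - \frac{1}{732} \approx -0.0013661$)
$\frac{d{\left(39,64 \right)}}{Y{\left(-37 \right)} - h} = \frac{39 - 64}{1 - - \frac{1}{732}} = \frac{39 - 64}{1 + \frac{1}{732}} = - \frac{25}{\frac{733}{732}} = \left(-25\right) \frac{732}{733} = - \frac{18300}{733}$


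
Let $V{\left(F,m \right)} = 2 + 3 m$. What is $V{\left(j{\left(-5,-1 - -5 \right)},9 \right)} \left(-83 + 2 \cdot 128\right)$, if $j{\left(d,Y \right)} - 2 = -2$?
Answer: $5017$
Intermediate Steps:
$j{\left(d,Y \right)} = 0$ ($j{\left(d,Y \right)} = 2 - 2 = 0$)
$V{\left(j{\left(-5,-1 - -5 \right)},9 \right)} \left(-83 + 2 \cdot 128\right) = \left(2 + 3 \cdot 9\right) \left(-83 + 2 \cdot 128\right) = \left(2 + 27\right) \left(-83 + 256\right) = 29 \cdot 173 = 5017$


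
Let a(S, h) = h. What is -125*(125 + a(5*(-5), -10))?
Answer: -14375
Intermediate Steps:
-125*(125 + a(5*(-5), -10)) = -125*(125 - 10) = -125*115 = -14375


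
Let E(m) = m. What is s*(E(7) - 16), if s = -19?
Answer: 171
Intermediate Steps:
s*(E(7) - 16) = -19*(7 - 16) = -19*(-9) = 171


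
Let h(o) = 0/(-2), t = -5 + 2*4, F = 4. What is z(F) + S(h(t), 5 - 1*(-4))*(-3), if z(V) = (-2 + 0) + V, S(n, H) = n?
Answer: 2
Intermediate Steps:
t = 3 (t = -5 + 8 = 3)
h(o) = 0 (h(o) = 0*(-½) = 0)
z(V) = -2 + V
z(F) + S(h(t), 5 - 1*(-4))*(-3) = (-2 + 4) + 0*(-3) = 2 + 0 = 2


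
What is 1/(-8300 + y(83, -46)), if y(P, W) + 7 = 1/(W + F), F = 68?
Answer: -22/182753 ≈ -0.00012038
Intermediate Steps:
y(P, W) = -7 + 1/(68 + W) (y(P, W) = -7 + 1/(W + 68) = -7 + 1/(68 + W))
1/(-8300 + y(83, -46)) = 1/(-8300 + (-475 - 7*(-46))/(68 - 46)) = 1/(-8300 + (-475 + 322)/22) = 1/(-8300 + (1/22)*(-153)) = 1/(-8300 - 153/22) = 1/(-182753/22) = -22/182753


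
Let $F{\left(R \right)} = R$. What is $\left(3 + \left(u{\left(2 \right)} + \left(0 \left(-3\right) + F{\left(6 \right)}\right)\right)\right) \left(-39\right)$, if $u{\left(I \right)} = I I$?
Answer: $-507$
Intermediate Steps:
$u{\left(I \right)} = I^{2}$
$\left(3 + \left(u{\left(2 \right)} + \left(0 \left(-3\right) + F{\left(6 \right)}\right)\right)\right) \left(-39\right) = \left(3 + \left(2^{2} + \left(0 \left(-3\right) + 6\right)\right)\right) \left(-39\right) = \left(3 + \left(4 + \left(0 + 6\right)\right)\right) \left(-39\right) = \left(3 + \left(4 + 6\right)\right) \left(-39\right) = \left(3 + 10\right) \left(-39\right) = 13 \left(-39\right) = -507$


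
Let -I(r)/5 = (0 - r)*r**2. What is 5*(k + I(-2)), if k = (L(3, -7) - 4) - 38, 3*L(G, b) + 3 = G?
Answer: -410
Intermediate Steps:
L(G, b) = -1 + G/3
I(r) = 5*r**3 (I(r) = -5*(0 - r)*r**2 = -5*(-r)*r**2 = -(-5)*r**3 = 5*r**3)
k = -42 (k = ((-1 + (1/3)*3) - 4) - 38 = ((-1 + 1) - 4) - 38 = (0 - 4) - 38 = -4 - 38 = -42)
5*(k + I(-2)) = 5*(-42 + 5*(-2)**3) = 5*(-42 + 5*(-8)) = 5*(-42 - 40) = 5*(-82) = -410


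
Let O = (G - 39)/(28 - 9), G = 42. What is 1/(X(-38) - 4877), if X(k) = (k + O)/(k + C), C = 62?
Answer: -456/2224631 ≈ -0.00020498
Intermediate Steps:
O = 3/19 (O = (42 - 39)/(28 - 9) = 3/19 ≈ 0.15789)
X(k) = (3/19 + k)/(62 + k) (X(k) = (k + 3/19)/(k + 62) = (3/19 + k)/(62 + k))
1/(X(-38) - 4877) = 1/((3/19 - 38)/(62 - 38) - 4877) = 1/(-719/19/24 - 4877) = 1/((1/24)*(-719/19) - 4877) = 1/(-719/456 - 4877) = 1/(-2224631/456) = -456/2224631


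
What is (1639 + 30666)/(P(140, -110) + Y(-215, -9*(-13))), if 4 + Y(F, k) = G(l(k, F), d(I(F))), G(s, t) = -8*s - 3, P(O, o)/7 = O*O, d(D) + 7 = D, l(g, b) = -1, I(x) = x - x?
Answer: 32305/137201 ≈ 0.23546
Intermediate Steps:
I(x) = 0
d(D) = -7 + D
P(O, o) = 7*O² (P(O, o) = 7*(O*O) = 7*O²)
G(s, t) = -3 - 8*s
Y(F, k) = 1 (Y(F, k) = -4 + (-3 - 8*(-1)) = -4 + (-3 + 8) = -4 + 5 = 1)
(1639 + 30666)/(P(140, -110) + Y(-215, -9*(-13))) = (1639 + 30666)/(7*140² + 1) = 32305/(7*19600 + 1) = 32305/(137200 + 1) = 32305/137201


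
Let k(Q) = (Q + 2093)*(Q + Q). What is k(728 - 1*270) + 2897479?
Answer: 5234195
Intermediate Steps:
k(Q) = 2*Q*(2093 + Q) (k(Q) = (2093 + Q)*(2*Q) = 2*Q*(2093 + Q))
k(728 - 1*270) + 2897479 = 2*(728 - 1*270)*(2093 + (728 - 1*270)) + 2897479 = 2*(728 - 270)*(2093 + (728 - 270)) + 2897479 = 2*458*(2093 + 458) + 2897479 = 2*458*2551 + 2897479 = 2336716 + 2897479 = 5234195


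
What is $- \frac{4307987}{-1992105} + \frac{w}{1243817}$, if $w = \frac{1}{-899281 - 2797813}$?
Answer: $\frac{19810314267863010521}{9160711512032234790} \approx 2.1625$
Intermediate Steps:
$w = - \frac{1}{3697094}$ ($w = \frac{1}{-3697094} = - \frac{1}{3697094} \approx -2.7048 \cdot 10^{-7}$)
$- \frac{4307987}{-1992105} + \frac{w}{1243817} = - \frac{4307987}{-1992105} - \frac{1}{3697094 \cdot 1243817} = \left(-4307987\right) \left(- \frac{1}{1992105}\right) - \frac{1}{4598508367798} = \frac{4307987}{1992105} - \frac{1}{4598508367798} = \frac{19810314267863010521}{9160711512032234790}$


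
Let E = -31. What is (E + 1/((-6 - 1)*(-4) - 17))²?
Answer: 115600/121 ≈ 955.37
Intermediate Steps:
(E + 1/((-6 - 1)*(-4) - 17))² = (-31 + 1/((-6 - 1)*(-4) - 17))² = (-31 + 1/(-7*(-4) - 17))² = (-31 + 1/(28 - 17))² = (-31 + 1/11)² = (-340/11)² = 115600/121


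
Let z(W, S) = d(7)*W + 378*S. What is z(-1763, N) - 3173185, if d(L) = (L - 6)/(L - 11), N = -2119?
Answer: -15894905/4 ≈ -3.9737e+6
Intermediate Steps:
d(L) = (-6 + L)/(-11 + L)
z(W, S) = 378*S - W/4 (z(W, S) = ((-6 + 7)/(-11 + 7))*W + 378*S = (1/(-4))*W + 378*S = (-¼*1)*W + 378*S = -W/4 + 378*S = 378*S - W/4)
z(-1763, N) - 3173185 = (378*(-2119) - ¼*(-1763)) - 3173185 = (-800982 + 1763/4) - 3173185 = -3202165/4 - 3173185 = -15894905/4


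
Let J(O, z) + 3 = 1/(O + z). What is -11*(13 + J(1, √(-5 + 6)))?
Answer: -231/2 ≈ -115.50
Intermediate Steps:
J(O, z) = -3 + 1/(O + z)
-11*(13 + J(1, √(-5 + 6))) = -11*(13 + (1 - 3*1 - 3*√(-5 + 6))/(1 + √(-5 + 6))) = -11*(13 + (1 - 3 - 3*√1)/(1 + √1)) = -11*(13 + (1 - 3 - 3*1)/(1 + 1)) = -11*(13 + (1 - 3 - 3)/2) = -11*(13 + (½)*(-5)) = -11*(13 - 5/2) = -11*21/2 = -231/2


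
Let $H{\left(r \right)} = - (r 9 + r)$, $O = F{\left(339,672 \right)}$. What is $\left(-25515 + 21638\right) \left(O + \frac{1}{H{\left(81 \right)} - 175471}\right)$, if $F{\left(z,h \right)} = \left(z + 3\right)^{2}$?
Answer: $- \frac{79938044233391}{176281} \approx -4.5347 \cdot 10^{8}$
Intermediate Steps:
$F{\left(z,h \right)} = \left(3 + z\right)^{2}$
$O = 116964$ ($O = \left(3 + 339\right)^{2} = 342^{2} = 116964$)
$H{\left(r \right)} = - 10 r$ ($H{\left(r \right)} = - (9 r + r) = - 10 r$)
$\left(-25515 + 21638\right) \left(O + \frac{1}{H{\left(81 \right)} - 175471}\right) = \left(-25515 + 21638\right) \left(116964 + \frac{1}{\left(-10\right) 81 - 175471}\right) = - 3877 \left(116964 + \frac{1}{-810 - 175471}\right) = - 3877 \left(116964 + \frac{1}{-176281}\right) = - 3877 \left(116964 - \frac{1}{176281}\right) = \left(-3877\right) \frac{20618530883}{176281} = - \frac{79938044233391}{176281}$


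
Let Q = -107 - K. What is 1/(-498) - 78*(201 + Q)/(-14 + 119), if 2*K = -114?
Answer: -1955183/17430 ≈ -112.17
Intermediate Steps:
K = -57 (K = (½)*(-114) = -57)
Q = -50 (Q = -107 - 1*(-57) = -107 + 57 = -50)
1/(-498) - 78*(201 + Q)/(-14 + 119) = 1/(-498) - 78*(201 - 50)/(-14 + 119) = -1/498 - 11778/105 = -1/498 - 78*151/105 = -1/498 - 3926/35 = -1955183/17430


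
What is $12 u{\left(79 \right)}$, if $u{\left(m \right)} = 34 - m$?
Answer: $-540$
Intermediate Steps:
$12 u{\left(79 \right)} = 12 \left(34 - 79\right) = 12 \left(-45\right) = -540$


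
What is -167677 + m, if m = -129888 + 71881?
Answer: -225684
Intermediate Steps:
m = -58007
-167677 + m = -167677 - 58007 = -225684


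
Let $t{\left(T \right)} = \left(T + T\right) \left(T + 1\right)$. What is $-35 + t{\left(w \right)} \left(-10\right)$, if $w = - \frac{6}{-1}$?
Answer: $-875$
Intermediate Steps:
$w = 6$ ($w = \left(-6\right) \left(-1\right) = 6$)
$t{\left(T \right)} = 2 T \left(1 + T\right)$
$-35 + t{\left(w \right)} \left(-10\right) = -35 + 2 \cdot 6 \left(1 + 6\right) \left(-10\right) = -35 + 2 \cdot 6 \cdot 7 \left(-10\right) = -35 + 84 \left(-10\right) = -35 - 840 = -875$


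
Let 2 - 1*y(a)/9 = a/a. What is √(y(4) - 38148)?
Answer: I*√38139 ≈ 195.29*I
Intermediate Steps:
y(a) = 9 (y(a) = 18 - 9*a/a = 18 - 9*1 = 18 - 9 = 9)
√(y(4) - 38148) = √(9 - 38148) = √(-38139) = I*√38139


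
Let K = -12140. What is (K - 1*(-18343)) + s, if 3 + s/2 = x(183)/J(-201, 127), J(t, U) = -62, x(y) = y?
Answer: 191924/31 ≈ 6191.1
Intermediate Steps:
s = -369/31 (s = -6 + 2*(183/(-62)) = -6 + 2*(183*(-1/62)) = -6 + 2*(-183/62) = -6 - 183/31 = -369/31 ≈ -11.903)
(K - 1*(-18343)) + s = (-12140 - 1*(-18343)) - 369/31 = (-12140 + 18343) - 369/31 = 6203 - 369/31 = 191924/31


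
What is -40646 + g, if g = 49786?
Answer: 9140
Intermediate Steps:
-40646 + g = -40646 + 49786 = 9140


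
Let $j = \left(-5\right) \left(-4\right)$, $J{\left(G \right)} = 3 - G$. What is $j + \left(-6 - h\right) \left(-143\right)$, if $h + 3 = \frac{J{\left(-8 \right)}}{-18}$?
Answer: $\frac{6509}{18} \approx 361.61$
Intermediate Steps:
$j = 20$
$h = - \frac{65}{18}$ ($h = -3 + \frac{3 - -8}{-18} = -3 + \left(3 + 8\right) \left(- \frac{1}{18}\right) = -3 + 11 \left(- \frac{1}{18}\right) = -3 - \frac{11}{18} = - \frac{65}{18} \approx -3.6111$)
$j + \left(-6 - h\right) \left(-143\right) = 20 + \left(-6 - - \frac{65}{18}\right) \left(-143\right) = 20 + \left(-6 + \frac{65}{18}\right) \left(-143\right) = 20 - - \frac{6149}{18} = 20 + \frac{6149}{18} = \frac{6509}{18}$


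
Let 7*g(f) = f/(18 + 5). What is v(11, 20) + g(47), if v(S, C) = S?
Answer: 1818/161 ≈ 11.292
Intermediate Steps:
g(f) = f/161 (g(f) = (f/(18 + 5))/7 = (f/23)/7 = f/161)
v(11, 20) + g(47) = 11 + (1/161)*47 = 11 + 47/161 = 1818/161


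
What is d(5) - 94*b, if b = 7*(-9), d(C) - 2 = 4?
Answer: 5928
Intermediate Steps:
d(C) = 6 (d(C) = 2 + 4 = 6)
b = -63
d(5) - 94*b = 6 - 94*(-63) = 6 + 5922 = 5928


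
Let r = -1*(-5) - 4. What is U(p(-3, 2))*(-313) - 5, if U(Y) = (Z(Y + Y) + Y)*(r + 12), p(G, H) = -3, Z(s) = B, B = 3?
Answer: -5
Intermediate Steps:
Z(s) = 3
r = 1 (r = 5 - 4 = 1)
U(Y) = 39 + 13*Y (U(Y) = (3 + Y)*(1 + 12) = (3 + Y)*13 = 39 + 13*Y)
U(p(-3, 2))*(-313) - 5 = (39 + 13*(-3))*(-313) - 5 = (39 - 39)*(-313) - 5 = 0*(-313) - 5 = 0 - 5 = -5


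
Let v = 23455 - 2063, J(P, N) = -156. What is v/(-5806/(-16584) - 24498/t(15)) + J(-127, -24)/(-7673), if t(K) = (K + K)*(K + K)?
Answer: -4860788888052/6105659309 ≈ -796.11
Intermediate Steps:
v = 21392
t(K) = 4*K² (t(K) = (2*K)*(2*K) = 4*K²)
v/(-5806/(-16584) - 24498/t(15)) + J(-127, -24)/(-7673) = 21392/(-5806/(-16584) - 24498/(4*15²)) - 156/(-7673) = 21392/(-5806*(-1/16584) - 24498/(4*225)) - 156*(-1/7673) = 21392/(2903/8292 - 24498/900) + 156/7673 = 21392/(2903/8292 - 24498*1/900) + 156/7673 = 21392/(2903/8292 - 1361/50) + 156/7673 = 21392/(-5570131/207300) + 156/7673 = 21392*(-207300/5570131) + 156/7673 = -633508800/795733 + 156/7673 = -4860788888052/6105659309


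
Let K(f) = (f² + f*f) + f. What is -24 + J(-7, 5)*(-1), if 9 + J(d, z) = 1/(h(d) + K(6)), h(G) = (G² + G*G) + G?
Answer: -2536/169 ≈ -15.006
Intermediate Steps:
K(f) = f + 2*f² (K(f) = (f² + f²) + f = 2*f² + f = f + 2*f²)
h(G) = G + 2*G² (h(G) = (G² + G²) + G = 2*G² + G = G + 2*G²)
J(d, z) = -9 + 1/(78 + d*(1 + 2*d)) (J(d, z) = -9 + 1/(d*(1 + 2*d) + 6*(1 + 2*6)) = -9 + 1/(d*(1 + 2*d) + 6*(1 + 12)) = -9 + 1/(d*(1 + 2*d) + 6*13) = -9 + 1/(d*(1 + 2*d) + 78) = -9 + 1/(78 + d*(1 + 2*d)))
-24 + J(-7, 5)*(-1) = -24 + ((-701 - 9*(-7)*(1 + 2*(-7)))/(78 - 7*(1 + 2*(-7))))*(-1) = -24 + ((-701 - 9*(-7)*(1 - 14))/(78 - 7*(1 - 14)))*(-1) = -24 + ((-701 - 9*(-7)*(-13))/(78 - 7*(-13)))*(-1) = -24 + ((-701 - 819)/(78 + 91))*(-1) = -24 + (-1520/169)*(-1) = -24 + ((1/169)*(-1520))*(-1) = -24 - 1520/169*(-1) = -24 + 1520/169 = -2536/169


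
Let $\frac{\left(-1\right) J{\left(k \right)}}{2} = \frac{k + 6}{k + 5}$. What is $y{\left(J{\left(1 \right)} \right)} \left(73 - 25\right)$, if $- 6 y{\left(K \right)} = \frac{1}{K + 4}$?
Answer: $- \frac{24}{5} \approx -4.8$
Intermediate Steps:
$J{\left(k \right)} = - \frac{2 \left(6 + k\right)}{5 + k}$ ($J{\left(k \right)} = - 2 \frac{k + 6}{k + 5} = - 2 \frac{6 + k}{5 + k} = - \frac{2 \left(6 + k\right)}{5 + k}$)
$y{\left(K \right)} = - \frac{1}{6 \left(4 + K\right)}$ ($y{\left(K \right)} = - \frac{1}{6 \left(K + 4\right)} = - \frac{1}{6 \left(4 + K\right)}$)
$y{\left(J{\left(1 \right)} \right)} \left(73 - 25\right) = - \frac{1}{24 + 6 \frac{2 \left(-6 - 1\right)}{5 + 1}} \left(73 - 25\right) = - \frac{1}{24 + 6 \frac{2 \left(-6 - 1\right)}{6}} \cdot 48 = - \frac{1}{24 + 6 \cdot 2 \cdot \frac{1}{6} \left(-7\right)} 48 = - \frac{1}{24 + 6 \left(- \frac{7}{3}\right)} 48 = - \frac{1}{24 - 14} \cdot 48 = - \frac{1}{10} \cdot 48 = \left(-1\right) \frac{1}{10} \cdot 48 = \left(- \frac{1}{10}\right) 48 = - \frac{24}{5}$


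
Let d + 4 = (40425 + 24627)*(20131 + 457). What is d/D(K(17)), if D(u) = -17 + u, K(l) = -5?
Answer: -669645286/11 ≈ -6.0877e+7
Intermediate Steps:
d = 1339290572 (d = -4 + (40425 + 24627)*(20131 + 457) = -4 + 65052*20588 = -4 + 1339290576 = 1339290572)
d/D(K(17)) = 1339290572/(-17 - 5) = 1339290572/(-22) = 1339290572*(-1/22) = -669645286/11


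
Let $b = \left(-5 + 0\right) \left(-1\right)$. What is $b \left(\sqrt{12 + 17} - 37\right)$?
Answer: $-185 + 5 \sqrt{29} \approx -158.07$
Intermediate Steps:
$b = 5$ ($b = \left(-5\right) \left(-1\right) = 5$)
$b \left(\sqrt{12 + 17} - 37\right) = 5 \left(\sqrt{12 + 17} - 37\right) = 5 \left(\sqrt{29} - 37\right) = 5 \left(-37 + \sqrt{29}\right) = -185 + 5 \sqrt{29}$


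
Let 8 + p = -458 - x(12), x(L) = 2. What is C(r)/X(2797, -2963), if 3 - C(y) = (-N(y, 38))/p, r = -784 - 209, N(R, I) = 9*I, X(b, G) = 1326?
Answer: 59/34476 ≈ 0.0017113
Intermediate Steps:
r = -993
p = -468 (p = -8 + (-458 - 1*2) = -8 + (-458 - 2) = -8 - 460 = -468)
C(y) = 59/26 (C(y) = 3 - (-9*38)/(-468) = 3 - (-1*342)*(-1)/468 = 3 - (-342)*(-1)/468 = 3 - 1*19/26 = 3 - 19/26 = 59/26)
C(r)/X(2797, -2963) = (59/26)/1326 = (59/26)*(1/1326) = 59/34476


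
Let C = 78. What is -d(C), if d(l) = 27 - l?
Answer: 51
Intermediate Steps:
-d(C) = -(27 - 1*78) = -(27 - 78) = -1*(-51) = 51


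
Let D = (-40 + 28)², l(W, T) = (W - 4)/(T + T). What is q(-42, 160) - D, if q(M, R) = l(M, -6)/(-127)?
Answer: -109751/762 ≈ -144.03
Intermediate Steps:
l(W, T) = (-4 + W)/(2*T) (l(W, T) = (-4 + W)/((2*T)) = (-4 + W)*(1/(2*T)) = (-4 + W)/(2*T))
q(M, R) = -1/381 + M/1524 (q(M, R) = ((½)*(-4 + M)/(-6))/(-127) = ((½)*(-⅙)*(-4 + M))*(-1/127) = (⅓ - M/12)*(-1/127) = -1/381 + M/1524)
D = 144 (D = (-12)² = 144)
q(-42, 160) - D = (-1/381 + (1/1524)*(-42)) - 1*144 = (-1/381 - 7/254) - 144 = -23/762 - 144 = -109751/762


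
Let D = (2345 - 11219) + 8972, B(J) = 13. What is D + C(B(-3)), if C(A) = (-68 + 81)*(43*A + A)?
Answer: 7534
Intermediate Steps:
C(A) = 572*A (C(A) = 13*(44*A) = 572*A)
D = 98 (D = -8874 + 8972 = 98)
D + C(B(-3)) = 98 + 572*13 = 98 + 7436 = 7534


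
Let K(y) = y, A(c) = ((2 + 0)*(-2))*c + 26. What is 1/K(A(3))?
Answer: 1/14 ≈ 0.071429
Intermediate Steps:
A(c) = 26 - 4*c (A(c) = (2*(-2))*c + 26 = -4*c + 26 = 26 - 4*c)
1/K(A(3)) = 1/(26 - 4*3) = 1/(26 - 12) = 1/14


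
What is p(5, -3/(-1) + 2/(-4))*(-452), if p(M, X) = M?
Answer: -2260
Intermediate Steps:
p(5, -3/(-1) + 2/(-4))*(-452) = 5*(-452) = -2260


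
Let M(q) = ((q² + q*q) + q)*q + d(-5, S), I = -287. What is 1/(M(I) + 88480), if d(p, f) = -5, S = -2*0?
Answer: -1/47108962 ≈ -2.1227e-8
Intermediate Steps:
S = 0
M(q) = -5 + q*(q + 2*q²) (M(q) = ((q² + q*q) + q)*q - 5 = ((q² + q²) + q)*q - 5 = (2*q² + q)*q - 5 = (q + 2*q²)*q - 5 = q*(q + 2*q²) - 5 = -5 + q*(q + 2*q²))
1/(M(I) + 88480) = 1/((-5 + (-287)² + 2*(-287)³) + 88480) = 1/((-5 + 82369 + 2*(-23639903)) + 88480) = 1/((-5 + 82369 - 47279806) + 88480) = 1/(-47197442 + 88480) = 1/(-47108962) = -1/47108962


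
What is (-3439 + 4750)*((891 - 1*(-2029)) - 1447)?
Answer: 1931103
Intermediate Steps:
(-3439 + 4750)*((891 - 1*(-2029)) - 1447) = 1311*((891 + 2029) - 1447) = 1311*(2920 - 1447) = 1311*1473 = 1931103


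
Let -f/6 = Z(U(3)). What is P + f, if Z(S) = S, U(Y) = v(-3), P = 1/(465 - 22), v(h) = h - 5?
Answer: 21265/443 ≈ 48.002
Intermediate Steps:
v(h) = -5 + h
P = 1/443 ≈ 0.0022573
U(Y) = -8 (U(Y) = -5 - 3 = -8)
f = 48 (f = -6*(-8) = 48)
P + f = 1/443 + 48 = 21265/443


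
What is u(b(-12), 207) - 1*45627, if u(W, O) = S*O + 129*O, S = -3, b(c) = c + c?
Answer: -19545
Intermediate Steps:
b(c) = 2*c
u(W, O) = 126*O (u(W, O) = -3*O + 129*O = 126*O)
u(b(-12), 207) - 1*45627 = 126*207 - 1*45627 = 26082 - 45627 = -19545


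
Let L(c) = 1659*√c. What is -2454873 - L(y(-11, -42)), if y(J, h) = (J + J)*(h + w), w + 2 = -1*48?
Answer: -2454873 - 3318*√506 ≈ -2.5295e+6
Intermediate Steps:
w = -50 (w = -2 - 1*48 = -2 - 48 = -50)
y(J, h) = 2*J*(-50 + h) (y(J, h) = (J + J)*(h - 50) = (2*J)*(-50 + h) = 2*J*(-50 + h))
-2454873 - L(y(-11, -42)) = -2454873 - 1659*√(2*(-11)*(-50 - 42)) = -2454873 - 1659*√(2*(-11)*(-92)) = -2454873 - 1659*√2024 = -2454873 - 1659*2*√506 = -2454873 - 3318*√506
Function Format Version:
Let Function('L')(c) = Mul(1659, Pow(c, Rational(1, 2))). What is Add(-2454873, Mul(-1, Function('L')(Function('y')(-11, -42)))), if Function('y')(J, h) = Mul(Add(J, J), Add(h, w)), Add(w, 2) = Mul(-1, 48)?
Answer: Add(-2454873, Mul(-3318, Pow(506, Rational(1, 2)))) ≈ -2.5295e+6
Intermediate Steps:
w = -50 (w = Add(-2, Mul(-1, 48)) = Add(-2, -48) = -50)
Function('y')(J, h) = Mul(2, J, Add(-50, h)) (Function('y')(J, h) = Mul(Add(J, J), Add(h, -50)) = Mul(Mul(2, J), Add(-50, h)) = Mul(2, J, Add(-50, h)))
Add(-2454873, Mul(-1, Function('L')(Function('y')(-11, -42)))) = Add(-2454873, Mul(-1, Mul(1659, Pow(Mul(2, -11, Add(-50, -42)), Rational(1, 2))))) = Add(-2454873, Mul(-1, Mul(1659, Pow(Mul(2, -11, -92), Rational(1, 2))))) = Add(-2454873, Mul(-1, Mul(1659, Pow(2024, Rational(1, 2))))) = Add(-2454873, Mul(-1, Mul(1659, Mul(2, Pow(506, Rational(1, 2)))))) = Add(-2454873, Mul(-1, Mul(3318, Pow(506, Rational(1, 2))))) = Add(-2454873, Mul(-3318, Pow(506, Rational(1, 2))))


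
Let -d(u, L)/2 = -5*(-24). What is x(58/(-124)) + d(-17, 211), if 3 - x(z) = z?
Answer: -14665/62 ≈ -236.53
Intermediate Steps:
d(u, L) = -240 (d(u, L) = -(-10)*(-24) = -2*120 = -240)
x(z) = 3 - z
x(58/(-124)) + d(-17, 211) = (3 - 58/(-124)) - 240 = (3 - 58*(-1)/124) - 240 = (3 - 1*(-29/62)) - 240 = (3 + 29/62) - 240 = 215/62 - 240 = -14665/62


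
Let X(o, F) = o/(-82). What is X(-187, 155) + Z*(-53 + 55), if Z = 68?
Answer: 11339/82 ≈ 138.28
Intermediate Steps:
X(o, F) = -o/82 (X(o, F) = o*(-1/82) = -o/82)
X(-187, 155) + Z*(-53 + 55) = -1/82*(-187) + 68*(-53 + 55) = 187/82 + 68*2 = 187/82 + 136 = 11339/82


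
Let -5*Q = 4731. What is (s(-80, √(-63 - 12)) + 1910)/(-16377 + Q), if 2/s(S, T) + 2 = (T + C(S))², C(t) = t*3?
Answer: 5*(-27467233*I - 1146000*√3)/(21654*(2400*√3 + 57523*I)) ≈ -0.11026 - 1.4188e-10*I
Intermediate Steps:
Q = -4731/5 (Q = -⅕*4731 = -4731/5 ≈ -946.20)
C(t) = 3*t
s(S, T) = 2/(-2 + (T + 3*S)²)
(s(-80, √(-63 - 12)) + 1910)/(-16377 + Q) = (2/(-2 + (√(-63 - 12) + 3*(-80))²) + 1910)/(-16377 - 4731/5) = (2/(-2 + (√(-75) - 240)²) + 1910)/(-86616/5) = (2/(-2 + (5*I*√3 - 240)²) + 1910)*(-5/86616) = (2/(-2 + (-240 + 5*I*√3)²) + 1910)*(-5/86616) = (1910 + 2/(-2 + (-240 + 5*I*√3)²))*(-5/86616) = -4775/43308 - 5/(43308*(-2 + (-240 + 5*I*√3)²))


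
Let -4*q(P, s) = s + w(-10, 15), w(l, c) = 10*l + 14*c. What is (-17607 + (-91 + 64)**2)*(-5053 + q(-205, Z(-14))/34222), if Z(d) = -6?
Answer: 1459303880688/17111 ≈ 8.5285e+7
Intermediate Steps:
q(P, s) = -55/2 - s/4 (q(P, s) = -(s + (10*(-10) + 14*15))/4 = -(s + (-100 + 210))/4 = -(s + 110)/4 = -(110 + s)/4 = -55/2 - s/4)
(-17607 + (-91 + 64)**2)*(-5053 + q(-205, Z(-14))/34222) = (-17607 + (-91 + 64)**2)*(-5053 + (-55/2 - 1/4*(-6))/34222) = (-17607 + (-27)**2)*(-5053 + (-55/2 + 3/2)*(1/34222)) = (-17607 + 729)*(-5053 - 26*1/34222) = -16878*(-5053 - 13/17111) = -16878*(-86461896/17111) = 1459303880688/17111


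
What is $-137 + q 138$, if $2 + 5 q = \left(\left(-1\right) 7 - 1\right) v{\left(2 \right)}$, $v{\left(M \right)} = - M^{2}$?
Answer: $691$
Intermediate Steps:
$q = 6$ ($q = - \frac{2}{5} + \frac{\left(\left(-1\right) 7 - 1\right) \left(- 2^{2}\right)}{5} = - \frac{2}{5} + \frac{\left(-7 + \left(-2 + 1\right)\right) \left(\left(-1\right) 4\right)}{5} = - \frac{2}{5} + \frac{\left(-7 - 1\right) \left(-4\right)}{5} = - \frac{2}{5} + \frac{\left(-8\right) \left(-4\right)}{5} = - \frac{2}{5} + \frac{1}{5} \cdot 32 = - \frac{2}{5} + \frac{32}{5} = 6$)
$-137 + q 138 = -137 + 6 \cdot 138 = -137 + 828 = 691$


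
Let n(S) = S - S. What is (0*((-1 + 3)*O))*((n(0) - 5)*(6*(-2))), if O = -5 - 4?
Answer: 0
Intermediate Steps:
n(S) = 0
O = -9
(0*((-1 + 3)*O))*((n(0) - 5)*(6*(-2))) = (0*((-1 + 3)*(-9)))*((0 - 5)*(6*(-2))) = (0*(2*(-9)))*(-5*(-12)) = (0*(-18))*60 = 0*60 = 0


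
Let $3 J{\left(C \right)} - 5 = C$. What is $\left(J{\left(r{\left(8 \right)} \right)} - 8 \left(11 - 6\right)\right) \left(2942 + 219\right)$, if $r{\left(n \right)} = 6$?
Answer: $- \frac{344549}{3} \approx -1.1485 \cdot 10^{5}$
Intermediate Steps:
$J{\left(C \right)} = \frac{5}{3} + \frac{C}{3}$
$\left(J{\left(r{\left(8 \right)} \right)} - 8 \left(11 - 6\right)\right) \left(2942 + 219\right) = \left(\left(\frac{5}{3} + \frac{1}{3} \cdot 6\right) - 8 \left(11 - 6\right)\right) \left(2942 + 219\right) = \left(\left(\frac{5}{3} + 2\right) - 40\right) 3161 = \left(\frac{11}{3} - 40\right) 3161 = \left(- \frac{109}{3}\right) 3161 = - \frac{344549}{3}$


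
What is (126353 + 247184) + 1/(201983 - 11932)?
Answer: 70991080388/190051 ≈ 3.7354e+5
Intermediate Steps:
(126353 + 247184) + 1/(201983 - 11932) = 373537 + 1/190051 = 70991080388/190051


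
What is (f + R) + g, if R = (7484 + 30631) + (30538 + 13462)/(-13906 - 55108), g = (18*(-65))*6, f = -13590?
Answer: 54911185/3137 ≈ 17504.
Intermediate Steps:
g = -7020 (g = -1170*6 = -7020)
R = 119564755/3137 (R = 38115 + 44000/(-69014) = 38115 + 44000*(-1/69014) = 38115 - 2000/3137 = 119564755/3137 ≈ 38114.)
(f + R) + g = (-13590 + 119564755/3137) - 7020 = 76932925/3137 - 7020 = 54911185/3137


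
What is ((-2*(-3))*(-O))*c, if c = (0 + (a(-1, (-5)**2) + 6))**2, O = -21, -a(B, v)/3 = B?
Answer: 10206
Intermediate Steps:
a(B, v) = -3*B
c = 81 (c = (0 + (-3*(-1) + 6))**2 = (0 + (3 + 6))**2 = (0 + 9)**2 = 9**2 = 81)
((-2*(-3))*(-O))*c = ((-2*(-3))*(-1*(-21)))*81 = (6*21)*81 = 126*81 = 10206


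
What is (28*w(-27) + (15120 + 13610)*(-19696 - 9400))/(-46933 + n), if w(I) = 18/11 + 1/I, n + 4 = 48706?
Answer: -248270626460/525393 ≈ -4.7254e+5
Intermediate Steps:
n = 48702 (n = -4 + 48706 = 48702)
w(I) = 18/11 + 1/I (w(I) = 18*(1/11) + 1/I = 18/11 + 1/I)
(28*w(-27) + (15120 + 13610)*(-19696 - 9400))/(-46933 + n) = (28*(18/11 + 1/(-27)) + (15120 + 13610)*(-19696 - 9400))/(-46933 + 48702) = (28*(18/11 - 1/27) + 28730*(-29096))/1769 = (28*(475/297) - 835928080)*(1/1769) = (13300/297 - 835928080)*(1/1769) = -248270626460/297*1/1769 = -248270626460/525393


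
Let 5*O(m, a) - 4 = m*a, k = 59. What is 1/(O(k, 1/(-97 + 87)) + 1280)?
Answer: 50/63981 ≈ 0.00078148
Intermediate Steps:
O(m, a) = ⅘ + a*m/5 (O(m, a) = ⅘ + (m*a)/5 = ⅘ + (a*m)/5 = ⅘ + a*m/5)
1/(O(k, 1/(-97 + 87)) + 1280) = 1/((⅘ + (⅕)*59/(-97 + 87)) + 1280) = 1/((⅘ + (⅕)*59/(-10)) + 1280) = 1/((⅘ + (⅕)*(-⅒)*59) + 1280) = 1/((⅘ - 59/50) + 1280) = 1/(-19/50 + 1280) = 1/(63981/50) = 50/63981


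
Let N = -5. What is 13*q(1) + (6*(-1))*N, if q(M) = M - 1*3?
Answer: 4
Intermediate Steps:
q(M) = -3 + M (q(M) = M - 3 = -3 + M)
13*q(1) + (6*(-1))*N = 13*(-3 + 1) + (6*(-1))*(-5) = 13*(-2) - 6*(-5) = -26 + 30 = 4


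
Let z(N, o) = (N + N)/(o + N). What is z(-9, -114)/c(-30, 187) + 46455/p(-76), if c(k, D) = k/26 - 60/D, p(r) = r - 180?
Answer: -2277307397/12542720 ≈ -181.56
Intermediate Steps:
p(r) = -180 + r
z(N, o) = 2*N/(N + o) (z(N, o) = (2*N)/(N + o) = 2*N/(N + o))
c(k, D) = -60/D + k/26 (c(k, D) = k*(1/26) - 60/D = k/26 - 60/D = -60/D + k/26)
z(-9, -114)/c(-30, 187) + 46455/p(-76) = (2*(-9)/(-9 - 114))/(-60/187 + (1/26)*(-30)) + 46455/(-180 - 76) = (2*(-9)/(-123))/(-60*1/187 - 15/13) + 46455/(-256) = (2*(-9)*(-1/123))/(-60/187 - 15/13) + 46455*(-1/256) = 6/(41*(-3585/2431)) - 46455/256 = (6/41)*(-2431/3585) - 46455/256 = -4862/48995 - 46455/256 = -2277307397/12542720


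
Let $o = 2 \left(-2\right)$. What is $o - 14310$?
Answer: $-14314$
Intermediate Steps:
$o = -4$
$o - 14310 = -4 - 14310 = -14314$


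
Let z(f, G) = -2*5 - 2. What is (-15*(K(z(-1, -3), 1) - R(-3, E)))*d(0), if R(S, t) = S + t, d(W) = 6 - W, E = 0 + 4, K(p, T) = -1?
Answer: 180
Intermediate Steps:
z(f, G) = -12 (z(f, G) = -10 - 2 = -12)
E = 4
(-15*(K(z(-1, -3), 1) - R(-3, E)))*d(0) = (-15*(-1 - (-3 + 4)))*(6 - 1*0) = (-15*(-1 - 1*1))*(6 + 0) = -15*(-1 - 1)*6 = -15*(-2)*6 = 30*6 = 180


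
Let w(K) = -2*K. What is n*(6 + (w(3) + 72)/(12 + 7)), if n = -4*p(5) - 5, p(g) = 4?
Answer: -3780/19 ≈ -198.95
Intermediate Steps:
n = -21 (n = -4*4 - 5 = -16 - 5 = -21)
n*(6 + (w(3) + 72)/(12 + 7)) = -21*(6 + (-2*3 + 72)/(12 + 7)) = -21*(6 + (-6 + 72)/19) = -21*(6 + 66*(1/19)) = -21*(6 + 66/19) = -21*180/19 = -3780/19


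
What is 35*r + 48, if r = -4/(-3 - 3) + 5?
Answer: 739/3 ≈ 246.33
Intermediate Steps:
r = 17/3 (r = -4/(-6) + 5 = -1/6*(-4) + 5 = 2/3 + 5 = 17/3 ≈ 5.6667)
35*r + 48 = 35*(17/3) + 48 = 595/3 + 48 = 739/3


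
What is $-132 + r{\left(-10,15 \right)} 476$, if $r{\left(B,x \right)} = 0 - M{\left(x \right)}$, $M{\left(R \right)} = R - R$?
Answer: $-132$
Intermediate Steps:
$M{\left(R \right)} = 0$
$r{\left(B,x \right)} = 0$ ($r{\left(B,x \right)} = 0 - 0 = 0 + 0 = 0$)
$-132 + r{\left(-10,15 \right)} 476 = -132 + 0 \cdot 476 = -132 + 0 = -132$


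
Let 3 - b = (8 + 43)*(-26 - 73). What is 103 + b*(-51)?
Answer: -257549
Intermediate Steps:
b = 5052 (b = 3 - (8 + 43)*(-26 - 73) = 3 - 51*(-99) = 3 - 1*(-5049) = 3 + 5049 = 5052)
103 + b*(-51) = 103 + 5052*(-51) = 103 - 257652 = -257549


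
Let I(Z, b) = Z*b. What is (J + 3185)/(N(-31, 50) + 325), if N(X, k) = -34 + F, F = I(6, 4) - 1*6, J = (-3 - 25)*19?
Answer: 2653/309 ≈ 8.5858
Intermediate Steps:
J = -532 (J = -28*19 = -532)
F = 18 (F = 6*4 - 1*6 = 24 - 6 = 18)
N(X, k) = -16 (N(X, k) = -34 + 18 = -16)
(J + 3185)/(N(-31, 50) + 325) = (-532 + 3185)/(-16 + 325) = 2653/309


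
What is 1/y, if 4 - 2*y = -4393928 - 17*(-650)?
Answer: 1/2191441 ≈ 4.5632e-7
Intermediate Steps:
y = 2191441 (y = 2 - (-4393928 - 17*(-650))/2 = 2 - (-4393928 - 1*(-11050))/2 = 2 - (-4393928 + 11050)/2 = 2 - ½*(-4382878) = 2 + 2191439 = 2191441)
1/y = 1/2191441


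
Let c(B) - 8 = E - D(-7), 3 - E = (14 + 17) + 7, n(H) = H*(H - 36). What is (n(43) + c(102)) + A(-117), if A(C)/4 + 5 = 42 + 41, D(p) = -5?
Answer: 591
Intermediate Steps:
n(H) = H*(-36 + H)
E = -35 (E = 3 - ((14 + 17) + 7) = 3 - (31 + 7) = 3 - 1*38 = 3 - 38 = -35)
c(B) = -22 (c(B) = 8 + (-35 - 1*(-5)) = 8 + (-35 + 5) = 8 - 30 = -22)
A(C) = 312 (A(C) = -20 + 4*(42 + 41) = -20 + 4*83 = -20 + 332 = 312)
(n(43) + c(102)) + A(-117) = (43*(-36 + 43) - 22) + 312 = (43*7 - 22) + 312 = (301 - 22) + 312 = 279 + 312 = 591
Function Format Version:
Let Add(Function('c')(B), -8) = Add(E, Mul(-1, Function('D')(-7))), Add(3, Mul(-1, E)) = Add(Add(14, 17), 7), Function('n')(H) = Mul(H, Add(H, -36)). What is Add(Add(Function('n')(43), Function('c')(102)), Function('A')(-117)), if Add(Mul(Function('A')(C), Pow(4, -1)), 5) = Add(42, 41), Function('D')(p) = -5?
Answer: 591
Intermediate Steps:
Function('n')(H) = Mul(H, Add(-36, H))
E = -35 (E = Add(3, Mul(-1, Add(Add(14, 17), 7))) = Add(3, Mul(-1, Add(31, 7))) = Add(3, Mul(-1, 38)) = Add(3, -38) = -35)
Function('c')(B) = -22 (Function('c')(B) = Add(8, Add(-35, Mul(-1, -5))) = Add(8, Add(-35, 5)) = Add(8, -30) = -22)
Function('A')(C) = 312 (Function('A')(C) = Add(-20, Mul(4, Add(42, 41))) = Add(-20, Mul(4, 83)) = Add(-20, 332) = 312)
Add(Add(Function('n')(43), Function('c')(102)), Function('A')(-117)) = Add(Add(Mul(43, Add(-36, 43)), -22), 312) = Add(Add(Mul(43, 7), -22), 312) = Add(Add(301, -22), 312) = Add(279, 312) = 591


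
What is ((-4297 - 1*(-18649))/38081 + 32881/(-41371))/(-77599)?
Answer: 658384769/122253270908549 ≈ 5.3854e-6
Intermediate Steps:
((-4297 - 1*(-18649))/38081 + 32881/(-41371))/(-77599) = ((-4297 + 18649)*(1/38081) + 32881*(-1/41371))*(-1/77599) = (14352*(1/38081) - 32881/41371)*(-1/77599) = (14352/38081 - 32881/41371)*(-1/77599) = -658384769/1575449051*(-1/77599) = 658384769/122253270908549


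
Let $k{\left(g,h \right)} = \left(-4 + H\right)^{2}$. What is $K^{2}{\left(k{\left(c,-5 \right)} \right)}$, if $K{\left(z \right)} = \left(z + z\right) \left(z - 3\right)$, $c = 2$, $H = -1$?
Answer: $1210000$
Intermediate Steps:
$k{\left(g,h \right)} = 25$ ($k{\left(g,h \right)} = \left(-4 - 1\right)^{2} = \left(-5\right)^{2} = 25$)
$K{\left(z \right)} = 2 z \left(-3 + z\right)$
$K^{2}{\left(k{\left(c,-5 \right)} \right)} = \left(2 \cdot 25 \left(-3 + 25\right)\right)^{2} = \left(2 \cdot 25 \cdot 22\right)^{2} = 1100^{2} = 1210000$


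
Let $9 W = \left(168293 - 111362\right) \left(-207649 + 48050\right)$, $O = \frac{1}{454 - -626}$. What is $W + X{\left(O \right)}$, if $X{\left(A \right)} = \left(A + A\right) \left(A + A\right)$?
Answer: $- \frac{294390633675599}{291600} \approx -1.0096 \cdot 10^{9}$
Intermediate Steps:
$O = \frac{1}{1080}$ ($O = \frac{1}{454 + 626} = \frac{1}{1080} \approx 0.00092593$)
$W = - \frac{3028710223}{3}$ ($W = \frac{\left(168293 - 111362\right) \left(-207649 + 48050\right)}{9} = \frac{56931 \left(-159599\right)}{9} = \frac{1}{9} \left(-9086130669\right) = - \frac{3028710223}{3} \approx -1.0096 \cdot 10^{9}$)
$X{\left(A \right)} = 4 A^{2}$ ($X{\left(A \right)} = 2 A 2 A = 4 A^{2}$)
$W + X{\left(O \right)} = - \frac{3028710223}{3} + \frac{4}{1166400} = - \frac{3028710223}{3} + 4 \cdot \frac{1}{1166400} = - \frac{3028710223}{3} + \frac{1}{291600} = - \frac{294390633675599}{291600}$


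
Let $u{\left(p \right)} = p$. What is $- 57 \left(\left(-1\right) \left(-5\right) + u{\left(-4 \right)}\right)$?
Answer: $-57$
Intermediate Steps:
$- 57 \left(\left(-1\right) \left(-5\right) + u{\left(-4 \right)}\right) = - 57 \left(\left(-1\right) \left(-5\right) - 4\right) = - 57 \left(5 - 4\right) = \left(-57\right) 1 = -57$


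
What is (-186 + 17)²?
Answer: 28561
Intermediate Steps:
(-186 + 17)² = (-169)² = 28561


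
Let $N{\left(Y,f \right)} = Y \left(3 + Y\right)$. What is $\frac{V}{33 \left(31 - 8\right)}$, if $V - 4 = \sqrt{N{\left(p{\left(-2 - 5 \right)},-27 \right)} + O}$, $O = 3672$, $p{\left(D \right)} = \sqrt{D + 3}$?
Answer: $\frac{4}{759} + \frac{\sqrt{3668 + 6 i}}{759} \approx 0.085065 + 6.5263 \cdot 10^{-5} i$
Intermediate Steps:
$p{\left(D \right)} = \sqrt{3 + D}$
$V = 4 + \sqrt{3672 + 2 i \left(3 + 2 i\right)}$ ($V = 4 + \sqrt{\sqrt{3 - 7} \left(3 + \sqrt{3 - 7}\right) + 3672} = 4 + \sqrt{\sqrt{-4} \left(3 + \sqrt{-4}\right) + 3672} = 4 + \sqrt{2 i \left(3 + 2 i\right) + 3672} = 4 + \sqrt{3672 + 2 i \left(3 + 2 i\right)} \approx 64.564 + 0.049534 i$)
$\frac{V}{33 \left(31 - 8\right)} = \frac{4 + \sqrt{3668 + 6 i}}{33 \left(31 - 8\right)} = \frac{4 + \sqrt{3668 + 6 i}}{33 \cdot 23} = \frac{4 + \sqrt{3668 + 6 i}}{759} = \left(4 + \sqrt{3668 + 6 i}\right) \frac{1}{759} = \frac{4}{759} + \frac{\sqrt{3668 + 6 i}}{759}$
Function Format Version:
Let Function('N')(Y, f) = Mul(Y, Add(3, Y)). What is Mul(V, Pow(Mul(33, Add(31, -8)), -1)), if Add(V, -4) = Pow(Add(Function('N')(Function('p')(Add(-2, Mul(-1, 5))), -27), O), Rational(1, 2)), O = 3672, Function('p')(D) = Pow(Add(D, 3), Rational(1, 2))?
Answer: Add(Rational(4, 759), Mul(Rational(1, 759), Pow(Add(3668, Mul(6, I)), Rational(1, 2)))) ≈ Add(0.085065, Mul(6.5263e-5, I))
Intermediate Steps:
Function('p')(D) = Pow(Add(3, D), Rational(1, 2))
V = Add(4, Pow(Add(3672, Mul(2, I, Add(3, Mul(2, I)))), Rational(1, 2))) (V = Add(4, Pow(Add(Mul(Pow(Add(3, Add(-2, Mul(-1, 5))), Rational(1, 2)), Add(3, Pow(Add(3, Add(-2, Mul(-1, 5))), Rational(1, 2)))), 3672), Rational(1, 2))) = Add(4, Pow(Add(Mul(Pow(Add(3, Add(-2, -5)), Rational(1, 2)), Add(3, Pow(Add(3, Add(-2, -5)), Rational(1, 2)))), 3672), Rational(1, 2))) = Add(4, Pow(Add(Mul(Pow(Add(3, -7), Rational(1, 2)), Add(3, Pow(Add(3, -7), Rational(1, 2)))), 3672), Rational(1, 2))) = Add(4, Pow(Add(Mul(Pow(-4, Rational(1, 2)), Add(3, Pow(-4, Rational(1, 2)))), 3672), Rational(1, 2))) = Add(4, Pow(Add(Mul(Mul(2, I), Add(3, Mul(2, I))), 3672), Rational(1, 2))) = Add(4, Pow(Add(Mul(2, I, Add(3, Mul(2, I))), 3672), Rational(1, 2))) = Add(4, Pow(Add(3672, Mul(2, I, Add(3, Mul(2, I)))), Rational(1, 2))) ≈ Add(64.564, Mul(0.049534, I)))
Mul(V, Pow(Mul(33, Add(31, -8)), -1)) = Mul(Add(4, Pow(Add(3668, Mul(6, I)), Rational(1, 2))), Pow(Mul(33, Add(31, -8)), -1)) = Mul(Add(4, Pow(Add(3668, Mul(6, I)), Rational(1, 2))), Pow(Mul(33, 23), -1)) = Mul(Add(4, Pow(Add(3668, Mul(6, I)), Rational(1, 2))), Pow(759, -1)) = Mul(Add(4, Pow(Add(3668, Mul(6, I)), Rational(1, 2))), Rational(1, 759)) = Add(Rational(4, 759), Mul(Rational(1, 759), Pow(Add(3668, Mul(6, I)), Rational(1, 2))))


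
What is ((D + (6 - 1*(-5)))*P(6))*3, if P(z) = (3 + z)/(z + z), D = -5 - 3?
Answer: 27/4 ≈ 6.7500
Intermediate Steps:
D = -8
P(z) = (3 + z)/(2*z) (P(z) = (3 + z)/((2*z)) = (3 + z)*(1/(2*z)) = (3 + z)/(2*z))
((D + (6 - 1*(-5)))*P(6))*3 = ((-8 + (6 - 1*(-5)))*((1/2)*(3 + 6)/6))*3 = ((-8 + (6 + 5))*((1/2)*(1/6)*9))*3 = ((-8 + 11)*(3/4))*3 = (3*(3/4))*3 = (9/4)*3 = 27/4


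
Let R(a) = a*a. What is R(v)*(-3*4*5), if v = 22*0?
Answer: 0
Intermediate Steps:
v = 0
R(a) = a**2
R(v)*(-3*4*5) = 0**2*(-3*4*5) = 0*(-12*5) = 0*(-60) = 0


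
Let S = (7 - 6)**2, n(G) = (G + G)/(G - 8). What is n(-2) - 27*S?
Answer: -133/5 ≈ -26.600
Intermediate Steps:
n(G) = 2*G/(-8 + G) (n(G) = (2*G)/(-8 + G) = 2*G/(-8 + G))
S = 1 (S = 1**2 = 1)
n(-2) - 27*S = 2*(-2)/(-8 - 2) - 27*1 = 2*(-2)/(-10) - 27 = 2*(-2)*(-1/10) - 27 = 2/5 - 27 = -133/5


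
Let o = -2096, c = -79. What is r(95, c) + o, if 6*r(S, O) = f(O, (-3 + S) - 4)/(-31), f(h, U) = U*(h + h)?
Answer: -187976/93 ≈ -2021.2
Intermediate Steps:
f(h, U) = 2*U*h (f(h, U) = U*(2*h) = 2*U*h)
r(S, O) = -O*(-7 + S)/93 (r(S, O) = ((2*((-3 + S) - 4)*O)/(-31))/6 = ((2*(-7 + S)*O)*(-1/31))/6 = ((2*O*(-7 + S))*(-1/31))/6 = (-2*O*(-7 + S)/31)/6 = -O*(-7 + S)/93)
r(95, c) + o = (1/93)*(-79)*(7 - 1*95) - 2096 = (1/93)*(-79)*(7 - 95) - 2096 = (1/93)*(-79)*(-88) - 2096 = 6952/93 - 2096 = -187976/93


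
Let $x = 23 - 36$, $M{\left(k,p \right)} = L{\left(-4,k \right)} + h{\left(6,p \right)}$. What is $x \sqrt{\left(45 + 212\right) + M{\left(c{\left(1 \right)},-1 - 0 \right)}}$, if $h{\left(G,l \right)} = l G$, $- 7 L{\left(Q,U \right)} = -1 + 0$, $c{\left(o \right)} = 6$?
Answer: $- \frac{13 \sqrt{12306}}{7} \approx -206.02$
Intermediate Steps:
$L{\left(Q,U \right)} = \frac{1}{7}$ ($L{\left(Q,U \right)} = - \frac{-1 + 0}{7} = \left(- \frac{1}{7}\right) \left(-1\right) = \frac{1}{7}$)
$h{\left(G,l \right)} = G l$
$M{\left(k,p \right)} = \frac{1}{7} + 6 p$
$x = -13$
$x \sqrt{\left(45 + 212\right) + M{\left(c{\left(1 \right)},-1 - 0 \right)}} = - 13 \sqrt{\left(45 + 212\right) + \left(\frac{1}{7} + 6 \left(-1 - 0\right)\right)} = - 13 \sqrt{257 + \left(\frac{1}{7} + 6 \left(-1 + 0\right)\right)} = - 13 \sqrt{257 + \left(\frac{1}{7} + 6 \left(-1\right)\right)} = - 13 \sqrt{257 + \left(\frac{1}{7} - 6\right)} = - 13 \sqrt{257 - \frac{41}{7}} = - 13 \sqrt{\frac{1758}{7}} = - 13 \frac{\sqrt{12306}}{7} = - \frac{13 \sqrt{12306}}{7}$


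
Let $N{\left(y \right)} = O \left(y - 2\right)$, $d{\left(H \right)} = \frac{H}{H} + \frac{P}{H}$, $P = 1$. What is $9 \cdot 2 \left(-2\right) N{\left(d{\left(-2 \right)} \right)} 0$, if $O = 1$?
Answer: $0$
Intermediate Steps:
$d{\left(H \right)} = 1 + \frac{1}{H}$ ($d{\left(H \right)} = \frac{H}{H} + 1 \frac{1}{H} = 1 + \frac{1}{H}$)
$N{\left(y \right)} = -2 + y$ ($N{\left(y \right)} = 1 \left(y - 2\right) = 1 \left(-2 + y\right) = -2 + y$)
$9 \cdot 2 \left(-2\right) N{\left(d{\left(-2 \right)} \right)} 0 = 9 \cdot 2 \left(-2\right) \left(-2 + \frac{1 - 2}{-2}\right) 0 = 9 \left(- 4 \left(-2 - - \frac{1}{2}\right)\right) 0 = 9 \left(- 4 \left(-2 + \frac{1}{2}\right)\right) 0 = 9 \left(\left(-4\right) \left(- \frac{3}{2}\right)\right) 0 = 9 \cdot 6 \cdot 0 = 54 \cdot 0 = 0$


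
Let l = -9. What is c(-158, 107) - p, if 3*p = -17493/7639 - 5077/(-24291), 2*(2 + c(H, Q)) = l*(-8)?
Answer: 19313152058/556676847 ≈ 34.694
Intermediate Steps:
c(H, Q) = 34 (c(H, Q) = -2 + (-9*(-8))/2 = -2 + (1/2)*72 = -2 + 36 = 34)
p = -386139260/556676847 (p = (-17493/7639 - 5077/(-24291))/3 = (-17493*1/7639 - 5077*(-1/24291))/3 = (-17493/7639 + 5077/24291)/3 = (1/3)*(-386139260/185558949) = -386139260/556676847 ≈ -0.69365)
c(-158, 107) - p = 34 - 1*(-386139260/556676847) = 34 + 386139260/556676847 = 19313152058/556676847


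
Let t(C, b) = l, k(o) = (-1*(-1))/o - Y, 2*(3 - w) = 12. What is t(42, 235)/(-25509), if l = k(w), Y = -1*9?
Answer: -26/76527 ≈ -0.00033975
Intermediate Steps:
Y = -9
w = -3 (w = 3 - ½*12 = 3 - 6 = -3)
k(o) = 9 + 1/o (k(o) = (-1*(-1))/o - 1*(-9) = 1/o + 9 = 9 + 1/o)
l = 26/3 (l = 9 + 1/(-3) = 9 - ⅓ = 26/3 ≈ 8.6667)
t(C, b) = 26/3
t(42, 235)/(-25509) = (26/3)/(-25509) = (26/3)*(-1/25509) = -26/76527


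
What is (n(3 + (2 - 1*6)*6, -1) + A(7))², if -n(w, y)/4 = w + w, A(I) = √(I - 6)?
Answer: 28561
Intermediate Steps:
A(I) = √(-6 + I)
n(w, y) = -8*w (n(w, y) = -4*(w + w) = -8*w)
(n(3 + (2 - 1*6)*6, -1) + A(7))² = (-8*(3 + (2 - 1*6)*6) + √(-6 + 7))² = (-8*(3 + (2 - 6)*6) + √1)² = (-8*(3 - 4*6) + 1)² = (-8*(3 - 24) + 1)² = (-8*(-21) + 1)² = (168 + 1)² = 169² = 28561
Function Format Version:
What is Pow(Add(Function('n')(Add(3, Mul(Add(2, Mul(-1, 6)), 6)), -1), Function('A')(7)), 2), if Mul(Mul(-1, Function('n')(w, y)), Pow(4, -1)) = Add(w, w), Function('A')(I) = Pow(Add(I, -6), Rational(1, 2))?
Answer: 28561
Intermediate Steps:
Function('A')(I) = Pow(Add(-6, I), Rational(1, 2))
Function('n')(w, y) = Mul(-8, w) (Function('n')(w, y) = Mul(-4, Add(w, w)) = Mul(-4, Mul(2, w)) = Mul(-8, w))
Pow(Add(Function('n')(Add(3, Mul(Add(2, Mul(-1, 6)), 6)), -1), Function('A')(7)), 2) = Pow(Add(Mul(-8, Add(3, Mul(Add(2, Mul(-1, 6)), 6))), Pow(Add(-6, 7), Rational(1, 2))), 2) = Pow(Add(Mul(-8, Add(3, Mul(Add(2, -6), 6))), Pow(1, Rational(1, 2))), 2) = Pow(Add(Mul(-8, Add(3, Mul(-4, 6))), 1), 2) = Pow(Add(Mul(-8, Add(3, -24)), 1), 2) = Pow(Add(Mul(-8, -21), 1), 2) = Pow(Add(168, 1), 2) = Pow(169, 2) = 28561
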